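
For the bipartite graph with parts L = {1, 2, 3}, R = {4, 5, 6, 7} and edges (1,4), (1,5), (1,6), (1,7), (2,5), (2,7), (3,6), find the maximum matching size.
3 (matching: (1,7), (2,5), (3,6); upper bound min(|L|,|R|) = min(3,4) = 3)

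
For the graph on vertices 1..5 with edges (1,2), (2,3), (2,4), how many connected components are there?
2 (components: {1, 2, 3, 4}, {5})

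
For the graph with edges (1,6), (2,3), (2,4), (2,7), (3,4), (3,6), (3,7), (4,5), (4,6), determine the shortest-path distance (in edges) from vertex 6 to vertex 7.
2 (path: 6 -> 3 -> 7, 2 edges)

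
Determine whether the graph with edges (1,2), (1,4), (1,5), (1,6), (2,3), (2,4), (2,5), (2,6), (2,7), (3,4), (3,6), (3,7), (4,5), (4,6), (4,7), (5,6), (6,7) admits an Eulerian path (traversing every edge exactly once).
Yes — and in fact it has an Eulerian circuit (the graph is connected and all 7 vertices have even degree)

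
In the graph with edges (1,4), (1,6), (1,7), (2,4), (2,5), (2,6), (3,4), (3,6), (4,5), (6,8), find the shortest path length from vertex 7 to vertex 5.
3 (path: 7 -> 1 -> 4 -> 5, 3 edges)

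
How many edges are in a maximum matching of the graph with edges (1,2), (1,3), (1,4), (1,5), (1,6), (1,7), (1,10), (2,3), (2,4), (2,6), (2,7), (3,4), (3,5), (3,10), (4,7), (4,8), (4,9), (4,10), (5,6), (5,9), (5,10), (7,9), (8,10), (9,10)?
5 (matching: (1,3), (2,6), (4,7), (5,9), (8,10); upper bound floor(n/2) = floor(10/2) = 5)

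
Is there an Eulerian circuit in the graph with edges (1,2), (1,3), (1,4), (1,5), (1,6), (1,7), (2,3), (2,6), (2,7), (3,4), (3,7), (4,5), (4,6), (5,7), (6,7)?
No (2 vertices have odd degree: {5, 7}; Eulerian circuit requires 0)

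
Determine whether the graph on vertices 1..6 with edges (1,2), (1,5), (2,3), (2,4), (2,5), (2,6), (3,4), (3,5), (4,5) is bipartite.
No (odd cycle of length 3: 2 -> 1 -> 5 -> 2)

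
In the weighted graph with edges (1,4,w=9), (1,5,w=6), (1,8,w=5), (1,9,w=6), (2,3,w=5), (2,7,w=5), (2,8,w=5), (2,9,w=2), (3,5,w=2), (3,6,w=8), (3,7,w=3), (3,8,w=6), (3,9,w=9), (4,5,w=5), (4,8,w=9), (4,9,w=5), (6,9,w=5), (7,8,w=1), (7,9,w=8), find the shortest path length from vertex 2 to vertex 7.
5 (path: 2 -> 7; weights 5 = 5)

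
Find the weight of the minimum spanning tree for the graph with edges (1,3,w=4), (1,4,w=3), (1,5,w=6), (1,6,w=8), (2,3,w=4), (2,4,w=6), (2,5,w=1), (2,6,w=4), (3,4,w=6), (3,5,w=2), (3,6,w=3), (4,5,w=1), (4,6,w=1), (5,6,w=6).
8 (MST edges: (1,4,w=3), (2,5,w=1), (3,5,w=2), (4,5,w=1), (4,6,w=1); sum of weights 3 + 1 + 2 + 1 + 1 = 8)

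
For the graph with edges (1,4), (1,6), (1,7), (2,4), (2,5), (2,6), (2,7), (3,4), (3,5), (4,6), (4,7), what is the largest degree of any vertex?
5 (attained at vertex 4)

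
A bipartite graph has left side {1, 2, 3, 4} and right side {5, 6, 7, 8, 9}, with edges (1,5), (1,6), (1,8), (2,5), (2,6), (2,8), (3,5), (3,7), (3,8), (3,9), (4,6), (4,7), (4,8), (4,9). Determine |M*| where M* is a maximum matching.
4 (matching: (1,8), (2,6), (3,9), (4,7); upper bound min(|L|,|R|) = min(4,5) = 4)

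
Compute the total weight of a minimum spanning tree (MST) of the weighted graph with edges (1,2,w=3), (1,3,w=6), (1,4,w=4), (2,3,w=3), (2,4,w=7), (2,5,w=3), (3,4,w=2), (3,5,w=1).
9 (MST edges: (1,2,w=3), (2,5,w=3), (3,4,w=2), (3,5,w=1); sum of weights 3 + 3 + 2 + 1 = 9)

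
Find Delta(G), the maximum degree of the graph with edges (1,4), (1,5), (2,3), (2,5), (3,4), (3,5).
3 (attained at vertices 3, 5)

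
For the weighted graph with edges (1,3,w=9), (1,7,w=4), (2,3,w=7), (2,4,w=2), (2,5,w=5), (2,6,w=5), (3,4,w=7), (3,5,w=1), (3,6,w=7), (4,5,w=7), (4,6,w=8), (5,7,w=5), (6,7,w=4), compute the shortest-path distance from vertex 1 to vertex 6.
8 (path: 1 -> 7 -> 6; weights 4 + 4 = 8)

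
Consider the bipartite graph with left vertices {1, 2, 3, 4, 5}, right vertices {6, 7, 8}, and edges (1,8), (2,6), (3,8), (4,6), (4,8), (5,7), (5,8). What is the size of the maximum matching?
3 (matching: (1,8), (2,6), (5,7); upper bound min(|L|,|R|) = min(5,3) = 3)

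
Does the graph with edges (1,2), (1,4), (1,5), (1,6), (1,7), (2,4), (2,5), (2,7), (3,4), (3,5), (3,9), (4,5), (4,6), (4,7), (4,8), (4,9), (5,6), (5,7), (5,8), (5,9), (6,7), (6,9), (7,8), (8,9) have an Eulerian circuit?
No (4 vertices have odd degree: {1, 3, 6, 9}; Eulerian circuit requires 0)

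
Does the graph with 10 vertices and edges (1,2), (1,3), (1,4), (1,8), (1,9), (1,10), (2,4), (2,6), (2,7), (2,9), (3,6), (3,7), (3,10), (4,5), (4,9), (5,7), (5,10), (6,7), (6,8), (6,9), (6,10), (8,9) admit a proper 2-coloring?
No (odd cycle of length 3: 4 -> 1 -> 2 -> 4)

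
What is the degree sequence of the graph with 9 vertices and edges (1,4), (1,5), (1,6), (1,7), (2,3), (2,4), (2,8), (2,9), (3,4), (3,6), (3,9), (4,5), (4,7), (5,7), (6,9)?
[5, 4, 4, 4, 3, 3, 3, 3, 1] (degrees: deg(1)=4, deg(2)=4, deg(3)=4, deg(4)=5, deg(5)=3, deg(6)=3, deg(7)=3, deg(8)=1, deg(9)=3)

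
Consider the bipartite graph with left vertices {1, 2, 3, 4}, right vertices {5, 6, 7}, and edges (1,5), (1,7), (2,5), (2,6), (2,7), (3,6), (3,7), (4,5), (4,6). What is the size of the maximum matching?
3 (matching: (1,7), (2,6), (4,5); upper bound min(|L|,|R|) = min(4,3) = 3)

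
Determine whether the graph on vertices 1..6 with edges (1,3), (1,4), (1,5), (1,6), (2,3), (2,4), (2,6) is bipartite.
Yes. Partition: {1, 2}, {3, 4, 5, 6}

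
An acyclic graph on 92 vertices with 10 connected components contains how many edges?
82 (Each of the 10 component trees on V_i vertices has V_i - 1 edges; summing gives V - C = 92 - 10 = 82)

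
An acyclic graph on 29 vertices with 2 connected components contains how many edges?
27 (Each of the 2 component trees on V_i vertices has V_i - 1 edges; summing gives V - C = 29 - 2 = 27)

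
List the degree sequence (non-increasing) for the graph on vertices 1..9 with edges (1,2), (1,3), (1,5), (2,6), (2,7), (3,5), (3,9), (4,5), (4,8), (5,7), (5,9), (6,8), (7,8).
[5, 3, 3, 3, 3, 3, 2, 2, 2] (degrees: deg(1)=3, deg(2)=3, deg(3)=3, deg(4)=2, deg(5)=5, deg(6)=2, deg(7)=3, deg(8)=3, deg(9)=2)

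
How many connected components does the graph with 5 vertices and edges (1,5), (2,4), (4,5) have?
2 (components: {1, 2, 4, 5}, {3})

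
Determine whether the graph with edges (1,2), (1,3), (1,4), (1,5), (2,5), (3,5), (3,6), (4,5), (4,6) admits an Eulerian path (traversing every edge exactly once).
Yes (the graph is connected and exactly 2 vertices have odd degree: {3, 4}; any Eulerian path must start and end at those)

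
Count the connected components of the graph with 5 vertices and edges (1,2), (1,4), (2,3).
2 (components: {1, 2, 3, 4}, {5})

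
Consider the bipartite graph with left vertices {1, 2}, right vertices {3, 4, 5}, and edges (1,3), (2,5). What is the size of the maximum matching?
2 (matching: (1,3), (2,5); upper bound min(|L|,|R|) = min(2,3) = 2)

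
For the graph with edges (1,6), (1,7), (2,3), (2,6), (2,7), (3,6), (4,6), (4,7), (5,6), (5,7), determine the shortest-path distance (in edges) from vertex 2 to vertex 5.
2 (path: 2 -> 6 -> 5, 2 edges)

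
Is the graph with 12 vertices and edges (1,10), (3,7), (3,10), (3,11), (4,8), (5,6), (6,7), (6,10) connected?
No, it has 5 components: {1, 3, 5, 6, 7, 10, 11}, {2}, {4, 8}, {9}, {12}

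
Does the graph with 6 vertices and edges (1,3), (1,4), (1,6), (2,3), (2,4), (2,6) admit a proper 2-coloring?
Yes. Partition: {1, 2, 5}, {3, 4, 6}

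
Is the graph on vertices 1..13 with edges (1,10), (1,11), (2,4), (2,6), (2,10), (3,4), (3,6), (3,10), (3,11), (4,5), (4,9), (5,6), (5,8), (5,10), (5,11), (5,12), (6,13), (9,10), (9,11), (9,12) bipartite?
Yes. Partition: {1, 2, 3, 5, 7, 9, 13}, {4, 6, 8, 10, 11, 12}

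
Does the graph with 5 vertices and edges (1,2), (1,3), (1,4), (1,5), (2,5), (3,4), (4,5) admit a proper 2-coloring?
No (odd cycle of length 3: 3 -> 1 -> 4 -> 3)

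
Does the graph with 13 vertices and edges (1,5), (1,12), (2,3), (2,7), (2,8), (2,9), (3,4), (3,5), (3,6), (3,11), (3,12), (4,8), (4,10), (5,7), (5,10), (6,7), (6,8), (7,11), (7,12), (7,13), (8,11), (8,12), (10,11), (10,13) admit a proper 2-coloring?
Yes. Partition: {1, 3, 7, 8, 9, 10}, {2, 4, 5, 6, 11, 12, 13}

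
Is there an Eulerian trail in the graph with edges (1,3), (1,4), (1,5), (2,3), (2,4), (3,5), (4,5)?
No (4 vertices have odd degree: {1, 3, 4, 5}; Eulerian path requires 0 or 2)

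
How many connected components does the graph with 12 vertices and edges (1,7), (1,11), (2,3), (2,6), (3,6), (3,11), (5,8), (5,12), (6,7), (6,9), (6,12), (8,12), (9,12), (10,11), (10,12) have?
2 (components: {1, 2, 3, 5, 6, 7, 8, 9, 10, 11, 12}, {4})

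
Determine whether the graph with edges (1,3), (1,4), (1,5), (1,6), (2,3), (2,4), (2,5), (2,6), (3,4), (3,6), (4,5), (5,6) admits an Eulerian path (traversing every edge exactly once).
Yes — and in fact it has an Eulerian circuit (the graph is connected and all 6 vertices have even degree)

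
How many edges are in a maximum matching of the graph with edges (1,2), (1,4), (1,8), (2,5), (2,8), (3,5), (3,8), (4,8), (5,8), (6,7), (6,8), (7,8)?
4 (matching: (1,4), (2,8), (3,5), (6,7); upper bound floor(n/2) = floor(8/2) = 4)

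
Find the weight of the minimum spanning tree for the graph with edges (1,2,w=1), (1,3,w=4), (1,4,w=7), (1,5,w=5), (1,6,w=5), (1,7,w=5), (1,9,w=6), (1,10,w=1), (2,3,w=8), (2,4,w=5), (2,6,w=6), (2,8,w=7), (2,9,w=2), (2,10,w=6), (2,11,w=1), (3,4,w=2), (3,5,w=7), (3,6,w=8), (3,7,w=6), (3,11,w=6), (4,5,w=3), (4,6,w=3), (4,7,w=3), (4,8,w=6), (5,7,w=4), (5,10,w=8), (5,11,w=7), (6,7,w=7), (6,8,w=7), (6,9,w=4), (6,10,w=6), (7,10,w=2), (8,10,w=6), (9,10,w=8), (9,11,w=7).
24 (MST edges: (1,2,w=1), (1,10,w=1), (2,9,w=2), (2,11,w=1), (3,4,w=2), (4,5,w=3), (4,6,w=3), (4,7,w=3), (4,8,w=6), (7,10,w=2); sum of weights 1 + 1 + 2 + 1 + 2 + 3 + 3 + 3 + 6 + 2 = 24)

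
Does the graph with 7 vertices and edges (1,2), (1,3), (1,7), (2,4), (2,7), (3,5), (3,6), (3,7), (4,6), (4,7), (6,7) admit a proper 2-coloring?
No (odd cycle of length 3: 7 -> 1 -> 2 -> 7)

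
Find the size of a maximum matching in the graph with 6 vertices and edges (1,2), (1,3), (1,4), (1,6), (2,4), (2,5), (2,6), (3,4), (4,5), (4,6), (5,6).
3 (matching: (1,3), (2,5), (4,6); upper bound floor(n/2) = floor(6/2) = 3)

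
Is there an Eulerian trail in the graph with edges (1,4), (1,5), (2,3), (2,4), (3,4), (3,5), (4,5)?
Yes (the graph is connected and exactly 2 vertices have odd degree: {3, 5}; any Eulerian path must start and end at those)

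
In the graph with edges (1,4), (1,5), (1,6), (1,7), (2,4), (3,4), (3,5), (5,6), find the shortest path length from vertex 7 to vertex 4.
2 (path: 7 -> 1 -> 4, 2 edges)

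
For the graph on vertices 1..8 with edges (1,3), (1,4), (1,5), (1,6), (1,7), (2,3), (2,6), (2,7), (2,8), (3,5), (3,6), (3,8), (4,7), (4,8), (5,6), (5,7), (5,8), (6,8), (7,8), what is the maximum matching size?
4 (matching: (1,7), (2,6), (3,5), (4,8); upper bound floor(n/2) = floor(8/2) = 4)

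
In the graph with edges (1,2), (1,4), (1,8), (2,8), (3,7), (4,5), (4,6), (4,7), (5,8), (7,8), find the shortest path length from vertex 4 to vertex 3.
2 (path: 4 -> 7 -> 3, 2 edges)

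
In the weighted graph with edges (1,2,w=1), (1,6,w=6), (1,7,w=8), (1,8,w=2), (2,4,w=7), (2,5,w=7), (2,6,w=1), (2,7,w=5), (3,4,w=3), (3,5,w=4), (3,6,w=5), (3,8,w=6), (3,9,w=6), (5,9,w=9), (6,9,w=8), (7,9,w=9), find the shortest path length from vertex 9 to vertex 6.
8 (path: 9 -> 6; weights 8 = 8)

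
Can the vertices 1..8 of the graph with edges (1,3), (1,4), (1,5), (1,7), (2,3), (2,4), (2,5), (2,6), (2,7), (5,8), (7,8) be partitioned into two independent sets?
Yes. Partition: {1, 2, 8}, {3, 4, 5, 6, 7}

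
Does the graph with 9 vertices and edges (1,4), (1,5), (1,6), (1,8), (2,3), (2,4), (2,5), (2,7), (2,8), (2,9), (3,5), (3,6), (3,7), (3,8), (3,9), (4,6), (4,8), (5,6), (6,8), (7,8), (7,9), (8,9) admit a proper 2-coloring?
No (odd cycle of length 3: 8 -> 1 -> 4 -> 8)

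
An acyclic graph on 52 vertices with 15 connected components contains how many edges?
37 (Each of the 15 component trees on V_i vertices has V_i - 1 edges; summing gives V - C = 52 - 15 = 37)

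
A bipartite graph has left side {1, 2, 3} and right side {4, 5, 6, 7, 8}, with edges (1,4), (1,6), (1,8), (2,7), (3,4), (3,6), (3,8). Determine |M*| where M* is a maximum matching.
3 (matching: (1,8), (2,7), (3,6); upper bound min(|L|,|R|) = min(3,5) = 3)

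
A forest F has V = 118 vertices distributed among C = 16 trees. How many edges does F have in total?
102 (Each of the 16 component trees on V_i vertices has V_i - 1 edges; summing gives V - C = 118 - 16 = 102)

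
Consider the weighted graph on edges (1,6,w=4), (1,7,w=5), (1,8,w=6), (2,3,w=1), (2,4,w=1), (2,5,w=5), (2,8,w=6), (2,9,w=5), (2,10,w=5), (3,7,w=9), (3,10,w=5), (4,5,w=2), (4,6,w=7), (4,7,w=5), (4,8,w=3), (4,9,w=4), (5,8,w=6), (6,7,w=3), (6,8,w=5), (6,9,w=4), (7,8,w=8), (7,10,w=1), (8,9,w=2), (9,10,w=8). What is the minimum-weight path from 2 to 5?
3 (path: 2 -> 4 -> 5; weights 1 + 2 = 3)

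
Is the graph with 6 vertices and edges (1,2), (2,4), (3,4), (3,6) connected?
No, it has 2 components: {1, 2, 3, 4, 6}, {5}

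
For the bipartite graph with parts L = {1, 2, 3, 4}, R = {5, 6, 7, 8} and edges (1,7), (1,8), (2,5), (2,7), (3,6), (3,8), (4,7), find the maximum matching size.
4 (matching: (1,8), (2,5), (3,6), (4,7); upper bound min(|L|,|R|) = min(4,4) = 4)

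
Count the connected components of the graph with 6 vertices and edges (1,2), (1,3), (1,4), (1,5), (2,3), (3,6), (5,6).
1 (components: {1, 2, 3, 4, 5, 6})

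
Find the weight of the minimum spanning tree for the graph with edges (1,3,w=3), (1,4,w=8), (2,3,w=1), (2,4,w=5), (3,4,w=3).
7 (MST edges: (1,3,w=3), (2,3,w=1), (3,4,w=3); sum of weights 3 + 1 + 3 = 7)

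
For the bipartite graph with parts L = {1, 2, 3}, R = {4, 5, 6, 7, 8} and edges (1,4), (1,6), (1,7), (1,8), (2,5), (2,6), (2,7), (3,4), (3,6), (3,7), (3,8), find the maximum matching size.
3 (matching: (1,8), (2,7), (3,6); upper bound min(|L|,|R|) = min(3,5) = 3)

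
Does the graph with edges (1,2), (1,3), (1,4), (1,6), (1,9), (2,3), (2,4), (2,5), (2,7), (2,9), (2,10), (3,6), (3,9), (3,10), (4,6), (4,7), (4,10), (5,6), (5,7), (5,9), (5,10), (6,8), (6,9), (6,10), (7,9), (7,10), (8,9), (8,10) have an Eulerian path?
No (10 vertices have odd degree: {1, 2, 3, 4, 5, 6, 7, 8, 9, 10}; Eulerian path requires 0 or 2)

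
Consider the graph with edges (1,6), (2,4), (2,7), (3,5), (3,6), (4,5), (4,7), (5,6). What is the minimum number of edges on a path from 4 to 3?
2 (path: 4 -> 5 -> 3, 2 edges)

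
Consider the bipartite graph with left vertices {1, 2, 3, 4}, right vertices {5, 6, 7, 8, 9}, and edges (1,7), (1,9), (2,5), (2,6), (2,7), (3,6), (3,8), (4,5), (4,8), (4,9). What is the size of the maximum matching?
4 (matching: (1,9), (2,7), (3,6), (4,8); upper bound min(|L|,|R|) = min(4,5) = 4)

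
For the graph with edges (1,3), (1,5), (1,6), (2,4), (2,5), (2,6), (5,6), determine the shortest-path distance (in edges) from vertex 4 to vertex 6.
2 (path: 4 -> 2 -> 6, 2 edges)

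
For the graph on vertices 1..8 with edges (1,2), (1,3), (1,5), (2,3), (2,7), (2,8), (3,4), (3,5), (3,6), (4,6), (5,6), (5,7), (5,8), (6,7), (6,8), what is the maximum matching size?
4 (matching: (1,3), (2,7), (4,6), (5,8); upper bound floor(n/2) = floor(8/2) = 4)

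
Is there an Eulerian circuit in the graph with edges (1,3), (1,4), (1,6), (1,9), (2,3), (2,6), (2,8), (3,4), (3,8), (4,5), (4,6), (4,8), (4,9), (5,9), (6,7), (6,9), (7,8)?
No (2 vertices have odd degree: {2, 6}; Eulerian circuit requires 0)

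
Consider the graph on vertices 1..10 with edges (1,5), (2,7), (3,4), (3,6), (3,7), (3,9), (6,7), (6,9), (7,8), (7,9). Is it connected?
No, it has 3 components: {1, 5}, {2, 3, 4, 6, 7, 8, 9}, {10}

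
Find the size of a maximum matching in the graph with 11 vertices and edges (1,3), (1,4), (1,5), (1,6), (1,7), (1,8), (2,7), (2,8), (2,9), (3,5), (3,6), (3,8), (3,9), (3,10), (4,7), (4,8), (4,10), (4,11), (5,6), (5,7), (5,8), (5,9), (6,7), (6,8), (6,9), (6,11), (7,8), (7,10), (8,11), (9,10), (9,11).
5 (matching: (1,6), (3,10), (4,7), (5,9), (8,11); upper bound floor(n/2) = floor(11/2) = 5)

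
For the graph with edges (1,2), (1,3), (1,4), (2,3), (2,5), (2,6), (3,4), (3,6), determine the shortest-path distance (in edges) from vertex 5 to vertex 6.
2 (path: 5 -> 2 -> 6, 2 edges)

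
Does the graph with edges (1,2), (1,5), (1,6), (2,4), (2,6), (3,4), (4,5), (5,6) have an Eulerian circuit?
No (6 vertices have odd degree: {1, 2, 3, 4, 5, 6}; Eulerian circuit requires 0)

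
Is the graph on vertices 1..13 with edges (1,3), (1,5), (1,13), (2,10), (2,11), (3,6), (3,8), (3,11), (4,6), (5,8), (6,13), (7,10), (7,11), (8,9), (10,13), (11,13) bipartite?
Yes. Partition: {1, 6, 8, 10, 11, 12}, {2, 3, 4, 5, 7, 9, 13}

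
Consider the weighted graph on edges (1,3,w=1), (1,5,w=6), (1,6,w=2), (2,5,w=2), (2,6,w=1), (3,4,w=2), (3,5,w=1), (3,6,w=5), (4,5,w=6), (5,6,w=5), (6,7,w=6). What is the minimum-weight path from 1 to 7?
8 (path: 1 -> 6 -> 7; weights 2 + 6 = 8)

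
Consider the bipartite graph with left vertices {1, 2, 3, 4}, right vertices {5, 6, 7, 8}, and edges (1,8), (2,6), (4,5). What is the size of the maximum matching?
3 (matching: (1,8), (2,6), (4,5); upper bound min(|L|,|R|) = min(4,4) = 4)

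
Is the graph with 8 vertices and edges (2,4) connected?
No, it has 7 components: {1}, {2, 4}, {3}, {5}, {6}, {7}, {8}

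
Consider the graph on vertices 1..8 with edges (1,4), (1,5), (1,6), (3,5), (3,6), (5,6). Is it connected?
No, it has 4 components: {1, 3, 4, 5, 6}, {2}, {7}, {8}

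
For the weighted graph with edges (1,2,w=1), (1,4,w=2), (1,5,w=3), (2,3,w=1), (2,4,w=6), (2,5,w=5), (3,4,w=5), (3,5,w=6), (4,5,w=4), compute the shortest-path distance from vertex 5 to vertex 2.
4 (path: 5 -> 1 -> 2; weights 3 + 1 = 4)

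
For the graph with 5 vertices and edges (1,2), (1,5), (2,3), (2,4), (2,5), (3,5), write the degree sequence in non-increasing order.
[4, 3, 2, 2, 1] (degrees: deg(1)=2, deg(2)=4, deg(3)=2, deg(4)=1, deg(5)=3)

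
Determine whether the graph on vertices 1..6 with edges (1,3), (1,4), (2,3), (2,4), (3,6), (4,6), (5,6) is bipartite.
Yes. Partition: {1, 2, 6}, {3, 4, 5}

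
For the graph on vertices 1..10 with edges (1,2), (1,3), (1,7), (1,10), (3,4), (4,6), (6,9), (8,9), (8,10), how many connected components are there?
2 (components: {1, 2, 3, 4, 6, 7, 8, 9, 10}, {5})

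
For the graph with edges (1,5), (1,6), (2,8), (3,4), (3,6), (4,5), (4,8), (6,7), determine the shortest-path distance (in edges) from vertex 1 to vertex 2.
4 (path: 1 -> 5 -> 4 -> 8 -> 2, 4 edges)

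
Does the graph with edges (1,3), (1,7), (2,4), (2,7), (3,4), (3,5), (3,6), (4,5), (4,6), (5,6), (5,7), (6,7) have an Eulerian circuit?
Yes (the graph is connected and all 7 vertices have even degree)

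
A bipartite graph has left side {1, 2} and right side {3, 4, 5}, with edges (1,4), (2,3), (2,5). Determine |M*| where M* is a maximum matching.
2 (matching: (1,4), (2,5); upper bound min(|L|,|R|) = min(2,3) = 2)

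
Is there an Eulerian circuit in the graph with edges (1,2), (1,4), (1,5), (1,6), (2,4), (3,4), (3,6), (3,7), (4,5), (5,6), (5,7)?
No (2 vertices have odd degree: {3, 6}; Eulerian circuit requires 0)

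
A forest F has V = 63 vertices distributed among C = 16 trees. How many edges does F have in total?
47 (Each of the 16 component trees on V_i vertices has V_i - 1 edges; summing gives V - C = 63 - 16 = 47)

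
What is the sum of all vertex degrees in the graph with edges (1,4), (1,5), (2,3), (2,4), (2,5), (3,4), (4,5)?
14 (handshake: sum of degrees = 2|E| = 2 x 7 = 14)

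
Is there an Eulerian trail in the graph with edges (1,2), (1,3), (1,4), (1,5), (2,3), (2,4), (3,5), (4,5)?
No (4 vertices have odd degree: {2, 3, 4, 5}; Eulerian path requires 0 or 2)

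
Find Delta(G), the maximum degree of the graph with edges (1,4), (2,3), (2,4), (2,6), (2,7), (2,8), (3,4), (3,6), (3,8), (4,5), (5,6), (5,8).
5 (attained at vertex 2)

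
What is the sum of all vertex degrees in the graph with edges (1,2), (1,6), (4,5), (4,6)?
8 (handshake: sum of degrees = 2|E| = 2 x 4 = 8)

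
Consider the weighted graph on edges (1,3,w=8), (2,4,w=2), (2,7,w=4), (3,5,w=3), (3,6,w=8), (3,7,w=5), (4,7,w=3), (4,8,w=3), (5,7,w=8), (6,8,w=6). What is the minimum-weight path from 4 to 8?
3 (path: 4 -> 8; weights 3 = 3)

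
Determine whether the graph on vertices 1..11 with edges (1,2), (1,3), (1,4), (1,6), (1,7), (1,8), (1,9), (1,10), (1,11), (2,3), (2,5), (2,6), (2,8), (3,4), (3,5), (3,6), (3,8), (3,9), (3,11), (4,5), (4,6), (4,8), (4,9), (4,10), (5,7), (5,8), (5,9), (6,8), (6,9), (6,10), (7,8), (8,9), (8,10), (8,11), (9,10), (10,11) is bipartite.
No (odd cycle of length 3: 10 -> 1 -> 6 -> 10)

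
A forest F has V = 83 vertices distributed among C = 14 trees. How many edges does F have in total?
69 (Each of the 14 component trees on V_i vertices has V_i - 1 edges; summing gives V - C = 83 - 14 = 69)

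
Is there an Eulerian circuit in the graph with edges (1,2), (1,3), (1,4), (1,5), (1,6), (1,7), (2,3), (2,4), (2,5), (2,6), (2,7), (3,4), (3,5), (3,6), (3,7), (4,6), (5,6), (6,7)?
Yes (the graph is connected and all 7 vertices have even degree)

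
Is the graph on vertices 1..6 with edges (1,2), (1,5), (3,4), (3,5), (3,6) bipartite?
Yes. Partition: {1, 3}, {2, 4, 5, 6}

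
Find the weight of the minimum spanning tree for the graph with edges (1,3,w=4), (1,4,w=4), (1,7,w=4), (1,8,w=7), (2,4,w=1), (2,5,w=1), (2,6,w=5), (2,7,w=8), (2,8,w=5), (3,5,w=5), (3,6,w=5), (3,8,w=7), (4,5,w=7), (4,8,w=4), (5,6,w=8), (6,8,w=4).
22 (MST edges: (1,3,w=4), (1,4,w=4), (1,7,w=4), (2,4,w=1), (2,5,w=1), (4,8,w=4), (6,8,w=4); sum of weights 4 + 4 + 4 + 1 + 1 + 4 + 4 = 22)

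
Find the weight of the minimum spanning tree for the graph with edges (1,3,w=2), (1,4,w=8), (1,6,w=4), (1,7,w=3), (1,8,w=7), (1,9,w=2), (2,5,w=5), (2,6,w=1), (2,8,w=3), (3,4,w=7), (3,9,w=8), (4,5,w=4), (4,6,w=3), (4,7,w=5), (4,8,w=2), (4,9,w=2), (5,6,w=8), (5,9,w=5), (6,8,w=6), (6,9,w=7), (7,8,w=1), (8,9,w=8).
17 (MST edges: (1,3,w=2), (1,9,w=2), (2,6,w=1), (2,8,w=3), (4,5,w=4), (4,8,w=2), (4,9,w=2), (7,8,w=1); sum of weights 2 + 2 + 1 + 3 + 4 + 2 + 2 + 1 = 17)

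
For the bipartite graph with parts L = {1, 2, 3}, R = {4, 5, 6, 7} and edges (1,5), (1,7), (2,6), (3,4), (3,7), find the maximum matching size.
3 (matching: (1,5), (2,6), (3,7); upper bound min(|L|,|R|) = min(3,4) = 3)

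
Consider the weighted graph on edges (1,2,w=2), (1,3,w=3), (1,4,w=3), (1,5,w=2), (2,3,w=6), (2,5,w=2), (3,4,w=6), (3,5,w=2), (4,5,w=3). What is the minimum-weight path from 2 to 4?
5 (path: 2 -> 5 -> 4; weights 2 + 3 = 5)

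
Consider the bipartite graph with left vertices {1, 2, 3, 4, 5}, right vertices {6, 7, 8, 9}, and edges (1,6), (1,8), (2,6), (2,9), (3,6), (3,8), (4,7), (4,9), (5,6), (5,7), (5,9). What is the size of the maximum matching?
4 (matching: (1,8), (2,9), (3,6), (4,7); upper bound min(|L|,|R|) = min(5,4) = 4)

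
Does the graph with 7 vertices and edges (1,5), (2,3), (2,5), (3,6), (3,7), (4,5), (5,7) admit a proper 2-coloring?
Yes. Partition: {1, 2, 4, 6, 7}, {3, 5}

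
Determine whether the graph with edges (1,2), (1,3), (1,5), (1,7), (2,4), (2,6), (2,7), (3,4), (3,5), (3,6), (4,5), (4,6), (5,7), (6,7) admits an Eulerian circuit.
Yes (the graph is connected and all 7 vertices have even degree)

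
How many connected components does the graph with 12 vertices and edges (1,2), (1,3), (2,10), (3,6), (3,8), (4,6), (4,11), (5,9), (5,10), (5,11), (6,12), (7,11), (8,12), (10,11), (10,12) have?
1 (components: {1, 2, 3, 4, 5, 6, 7, 8, 9, 10, 11, 12})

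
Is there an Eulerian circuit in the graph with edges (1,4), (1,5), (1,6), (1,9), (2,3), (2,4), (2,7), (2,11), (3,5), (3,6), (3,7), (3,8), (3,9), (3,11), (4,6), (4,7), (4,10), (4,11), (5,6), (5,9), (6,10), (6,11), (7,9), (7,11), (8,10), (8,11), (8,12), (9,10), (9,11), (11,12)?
No (2 vertices have odd degree: {3, 7}; Eulerian circuit requires 0)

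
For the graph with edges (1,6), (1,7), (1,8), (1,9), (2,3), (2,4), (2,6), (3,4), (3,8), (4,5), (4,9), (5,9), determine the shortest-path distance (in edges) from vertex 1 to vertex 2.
2 (path: 1 -> 6 -> 2, 2 edges)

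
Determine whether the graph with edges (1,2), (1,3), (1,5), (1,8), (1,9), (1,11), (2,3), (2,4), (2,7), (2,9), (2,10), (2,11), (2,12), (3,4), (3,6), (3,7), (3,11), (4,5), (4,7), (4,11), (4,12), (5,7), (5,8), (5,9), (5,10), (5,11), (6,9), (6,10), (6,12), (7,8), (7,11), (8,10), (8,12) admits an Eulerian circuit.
No (2 vertices have odd degree: {5, 8}; Eulerian circuit requires 0)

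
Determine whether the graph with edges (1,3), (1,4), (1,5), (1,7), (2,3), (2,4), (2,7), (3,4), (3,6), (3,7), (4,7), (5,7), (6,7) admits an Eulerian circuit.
No (2 vertices have odd degree: {2, 3}; Eulerian circuit requires 0)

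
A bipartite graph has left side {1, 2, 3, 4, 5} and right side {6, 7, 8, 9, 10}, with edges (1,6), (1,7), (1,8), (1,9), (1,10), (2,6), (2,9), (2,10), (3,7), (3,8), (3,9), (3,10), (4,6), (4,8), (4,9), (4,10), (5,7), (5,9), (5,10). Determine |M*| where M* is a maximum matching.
5 (matching: (1,10), (2,9), (3,8), (4,6), (5,7); upper bound min(|L|,|R|) = min(5,5) = 5)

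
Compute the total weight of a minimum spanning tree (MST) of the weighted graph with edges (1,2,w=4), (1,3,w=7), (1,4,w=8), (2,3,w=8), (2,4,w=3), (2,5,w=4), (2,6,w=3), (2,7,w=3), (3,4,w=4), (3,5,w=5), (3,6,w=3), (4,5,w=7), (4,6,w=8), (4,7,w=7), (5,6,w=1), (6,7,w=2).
16 (MST edges: (1,2,w=4), (2,4,w=3), (2,7,w=3), (3,6,w=3), (5,6,w=1), (6,7,w=2); sum of weights 4 + 3 + 3 + 3 + 1 + 2 = 16)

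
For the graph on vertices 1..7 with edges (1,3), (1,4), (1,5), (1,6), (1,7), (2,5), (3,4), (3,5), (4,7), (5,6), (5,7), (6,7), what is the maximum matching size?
3 (matching: (1,5), (3,4), (6,7); upper bound floor(n/2) = floor(7/2) = 3)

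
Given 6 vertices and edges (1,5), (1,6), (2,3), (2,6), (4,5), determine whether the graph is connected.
Yes (BFS from 1 visits [1, 5, 6, 4, 2, 3] — all 6 vertices reached)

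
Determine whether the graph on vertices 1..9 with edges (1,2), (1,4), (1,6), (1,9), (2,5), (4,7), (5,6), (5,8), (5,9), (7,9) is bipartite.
Yes. Partition: {1, 3, 5, 7}, {2, 4, 6, 8, 9}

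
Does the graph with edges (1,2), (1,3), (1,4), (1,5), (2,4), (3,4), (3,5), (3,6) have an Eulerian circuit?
No (2 vertices have odd degree: {4, 6}; Eulerian circuit requires 0)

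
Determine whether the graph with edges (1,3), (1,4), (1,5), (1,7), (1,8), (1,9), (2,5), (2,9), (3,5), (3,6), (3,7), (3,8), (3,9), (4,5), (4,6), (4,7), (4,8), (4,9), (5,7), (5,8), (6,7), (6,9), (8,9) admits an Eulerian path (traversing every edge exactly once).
Yes (the graph is connected and exactly 2 vertices have odd degree: {7, 8}; any Eulerian path must start and end at those)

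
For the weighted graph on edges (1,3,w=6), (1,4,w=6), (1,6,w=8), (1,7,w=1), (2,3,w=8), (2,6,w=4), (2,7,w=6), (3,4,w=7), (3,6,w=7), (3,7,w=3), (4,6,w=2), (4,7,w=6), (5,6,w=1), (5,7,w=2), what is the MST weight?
13 (MST edges: (1,7,w=1), (2,6,w=4), (3,7,w=3), (4,6,w=2), (5,6,w=1), (5,7,w=2); sum of weights 1 + 4 + 3 + 2 + 1 + 2 = 13)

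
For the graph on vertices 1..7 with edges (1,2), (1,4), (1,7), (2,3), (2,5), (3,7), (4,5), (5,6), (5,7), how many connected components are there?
1 (components: {1, 2, 3, 4, 5, 6, 7})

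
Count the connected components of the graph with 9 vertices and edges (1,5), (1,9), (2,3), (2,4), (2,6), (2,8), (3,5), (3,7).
1 (components: {1, 2, 3, 4, 5, 6, 7, 8, 9})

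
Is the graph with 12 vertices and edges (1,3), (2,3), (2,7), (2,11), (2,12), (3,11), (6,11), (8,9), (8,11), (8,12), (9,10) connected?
No, it has 3 components: {1, 2, 3, 6, 7, 8, 9, 10, 11, 12}, {4}, {5}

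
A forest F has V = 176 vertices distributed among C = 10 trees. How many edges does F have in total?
166 (Each of the 10 component trees on V_i vertices has V_i - 1 edges; summing gives V - C = 176 - 10 = 166)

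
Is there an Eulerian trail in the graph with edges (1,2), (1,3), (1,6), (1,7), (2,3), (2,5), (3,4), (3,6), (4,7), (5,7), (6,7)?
Yes (the graph is connected and exactly 2 vertices have odd degree: {2, 6}; any Eulerian path must start and end at those)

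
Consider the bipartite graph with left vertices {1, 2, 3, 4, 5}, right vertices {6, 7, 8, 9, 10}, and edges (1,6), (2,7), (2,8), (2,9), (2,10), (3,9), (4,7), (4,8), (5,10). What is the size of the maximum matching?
5 (matching: (1,6), (2,7), (3,9), (4,8), (5,10); upper bound min(|L|,|R|) = min(5,5) = 5)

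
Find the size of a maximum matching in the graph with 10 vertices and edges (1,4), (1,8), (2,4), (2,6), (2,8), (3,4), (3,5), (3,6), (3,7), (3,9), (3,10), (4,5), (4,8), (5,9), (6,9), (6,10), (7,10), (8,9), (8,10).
5 (matching: (1,8), (2,6), (3,9), (4,5), (7,10); upper bound floor(n/2) = floor(10/2) = 5)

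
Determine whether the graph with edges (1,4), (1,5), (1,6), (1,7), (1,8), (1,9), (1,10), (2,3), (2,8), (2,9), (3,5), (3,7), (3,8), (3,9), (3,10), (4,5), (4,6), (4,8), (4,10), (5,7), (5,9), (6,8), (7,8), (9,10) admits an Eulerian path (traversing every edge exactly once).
No (6 vertices have odd degree: {1, 2, 4, 5, 6, 9}; Eulerian path requires 0 or 2)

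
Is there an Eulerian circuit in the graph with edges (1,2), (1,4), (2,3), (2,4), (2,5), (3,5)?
Yes (the graph is connected and all 5 vertices have even degree)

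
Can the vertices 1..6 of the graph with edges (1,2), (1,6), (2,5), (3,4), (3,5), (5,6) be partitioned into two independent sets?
Yes. Partition: {1, 4, 5}, {2, 3, 6}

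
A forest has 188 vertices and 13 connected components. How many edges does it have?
175 (Each of the 13 component trees on V_i vertices has V_i - 1 edges; summing gives V - C = 188 - 13 = 175)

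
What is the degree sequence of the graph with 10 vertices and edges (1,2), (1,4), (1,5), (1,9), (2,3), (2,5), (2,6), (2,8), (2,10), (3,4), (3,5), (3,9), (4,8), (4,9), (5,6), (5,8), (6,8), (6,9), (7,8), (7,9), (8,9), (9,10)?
[7, 6, 6, 5, 4, 4, 4, 4, 2, 2] (degrees: deg(1)=4, deg(2)=6, deg(3)=4, deg(4)=4, deg(5)=5, deg(6)=4, deg(7)=2, deg(8)=6, deg(9)=7, deg(10)=2)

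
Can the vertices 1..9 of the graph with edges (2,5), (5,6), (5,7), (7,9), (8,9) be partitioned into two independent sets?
Yes. Partition: {1, 2, 3, 4, 6, 7, 8}, {5, 9}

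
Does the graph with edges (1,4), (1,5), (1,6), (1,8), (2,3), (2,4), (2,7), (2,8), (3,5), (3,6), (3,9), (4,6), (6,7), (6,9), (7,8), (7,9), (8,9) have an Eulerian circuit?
No (2 vertices have odd degree: {4, 6}; Eulerian circuit requires 0)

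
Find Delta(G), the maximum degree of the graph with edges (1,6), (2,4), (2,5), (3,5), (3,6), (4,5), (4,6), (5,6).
4 (attained at vertices 5, 6)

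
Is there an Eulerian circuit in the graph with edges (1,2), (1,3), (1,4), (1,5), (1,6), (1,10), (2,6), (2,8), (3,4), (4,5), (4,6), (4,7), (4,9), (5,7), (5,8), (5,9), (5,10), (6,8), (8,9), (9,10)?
No (2 vertices have odd degree: {2, 10}; Eulerian circuit requires 0)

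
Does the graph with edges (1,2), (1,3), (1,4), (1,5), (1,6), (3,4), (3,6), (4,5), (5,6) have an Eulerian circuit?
No (6 vertices have odd degree: {1, 2, 3, 4, 5, 6}; Eulerian circuit requires 0)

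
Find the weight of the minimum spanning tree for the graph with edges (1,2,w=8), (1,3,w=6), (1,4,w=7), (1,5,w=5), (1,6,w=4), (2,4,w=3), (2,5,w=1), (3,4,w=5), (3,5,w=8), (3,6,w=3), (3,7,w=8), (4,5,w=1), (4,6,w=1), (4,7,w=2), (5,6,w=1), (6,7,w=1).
11 (MST edges: (1,6,w=4), (2,5,w=1), (3,6,w=3), (4,5,w=1), (4,6,w=1), (6,7,w=1); sum of weights 4 + 1 + 3 + 1 + 1 + 1 = 11)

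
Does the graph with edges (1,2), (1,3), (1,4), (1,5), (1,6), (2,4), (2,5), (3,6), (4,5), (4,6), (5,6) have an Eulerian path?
Yes (the graph is connected and exactly 2 vertices have odd degree: {1, 2}; any Eulerian path must start and end at those)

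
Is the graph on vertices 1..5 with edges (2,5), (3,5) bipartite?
Yes. Partition: {1, 2, 3, 4}, {5}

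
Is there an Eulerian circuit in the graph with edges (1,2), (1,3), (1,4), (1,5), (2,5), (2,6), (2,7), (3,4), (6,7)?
Yes (the graph is connected and all 7 vertices have even degree)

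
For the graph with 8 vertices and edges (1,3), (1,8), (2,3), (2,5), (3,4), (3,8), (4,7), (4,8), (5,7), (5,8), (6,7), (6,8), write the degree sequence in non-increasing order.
[5, 4, 3, 3, 3, 2, 2, 2] (degrees: deg(1)=2, deg(2)=2, deg(3)=4, deg(4)=3, deg(5)=3, deg(6)=2, deg(7)=3, deg(8)=5)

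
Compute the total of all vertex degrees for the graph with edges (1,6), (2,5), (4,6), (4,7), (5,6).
10 (handshake: sum of degrees = 2|E| = 2 x 5 = 10)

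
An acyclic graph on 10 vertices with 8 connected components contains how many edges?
2 (Each of the 8 component trees on V_i vertices has V_i - 1 edges; summing gives V - C = 10 - 8 = 2)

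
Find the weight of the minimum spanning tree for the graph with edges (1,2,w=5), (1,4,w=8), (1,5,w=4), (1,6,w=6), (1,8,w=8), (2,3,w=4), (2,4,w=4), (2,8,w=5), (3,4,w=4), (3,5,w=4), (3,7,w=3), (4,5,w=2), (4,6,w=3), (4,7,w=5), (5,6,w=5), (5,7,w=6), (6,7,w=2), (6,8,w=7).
23 (MST edges: (1,5,w=4), (2,3,w=4), (2,8,w=5), (3,7,w=3), (4,5,w=2), (4,6,w=3), (6,7,w=2); sum of weights 4 + 4 + 5 + 3 + 2 + 3 + 2 = 23)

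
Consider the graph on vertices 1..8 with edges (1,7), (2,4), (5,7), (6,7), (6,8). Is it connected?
No, it has 3 components: {1, 5, 6, 7, 8}, {2, 4}, {3}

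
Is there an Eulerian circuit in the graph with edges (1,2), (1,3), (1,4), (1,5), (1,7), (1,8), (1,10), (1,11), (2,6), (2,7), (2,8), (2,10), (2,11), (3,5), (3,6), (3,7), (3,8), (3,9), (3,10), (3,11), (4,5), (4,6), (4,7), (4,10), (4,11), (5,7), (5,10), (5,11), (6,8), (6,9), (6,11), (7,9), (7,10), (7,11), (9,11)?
Yes (the graph is connected and all 11 vertices have even degree)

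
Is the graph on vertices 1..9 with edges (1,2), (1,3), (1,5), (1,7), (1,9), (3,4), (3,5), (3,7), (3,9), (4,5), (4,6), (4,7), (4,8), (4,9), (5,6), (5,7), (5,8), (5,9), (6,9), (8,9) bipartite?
No (odd cycle of length 3: 5 -> 1 -> 7 -> 5)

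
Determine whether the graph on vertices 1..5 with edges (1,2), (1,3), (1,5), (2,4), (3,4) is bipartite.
Yes. Partition: {1, 4}, {2, 3, 5}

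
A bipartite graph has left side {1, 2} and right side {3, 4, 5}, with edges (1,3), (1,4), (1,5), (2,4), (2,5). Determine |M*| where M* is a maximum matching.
2 (matching: (1,5), (2,4); upper bound min(|L|,|R|) = min(2,3) = 2)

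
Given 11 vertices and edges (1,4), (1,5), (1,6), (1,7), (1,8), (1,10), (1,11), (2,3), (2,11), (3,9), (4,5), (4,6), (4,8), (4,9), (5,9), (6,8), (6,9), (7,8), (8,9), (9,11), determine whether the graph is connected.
Yes (BFS from 1 visits [1, 4, 5, 6, 7, 8, 10, 11, 9, 2, 3] — all 11 vertices reached)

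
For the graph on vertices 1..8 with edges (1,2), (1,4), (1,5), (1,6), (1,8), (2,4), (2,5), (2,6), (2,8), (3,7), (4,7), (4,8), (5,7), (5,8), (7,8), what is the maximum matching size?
4 (matching: (1,6), (2,5), (3,7), (4,8); upper bound floor(n/2) = floor(8/2) = 4)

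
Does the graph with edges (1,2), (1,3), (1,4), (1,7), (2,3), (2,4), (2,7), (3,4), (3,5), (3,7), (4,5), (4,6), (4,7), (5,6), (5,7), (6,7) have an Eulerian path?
Yes (the graph is connected and exactly 2 vertices have odd degree: {3, 6}; any Eulerian path must start and end at those)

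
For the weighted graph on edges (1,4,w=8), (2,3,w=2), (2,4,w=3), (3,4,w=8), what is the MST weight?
13 (MST edges: (1,4,w=8), (2,3,w=2), (2,4,w=3); sum of weights 8 + 2 + 3 = 13)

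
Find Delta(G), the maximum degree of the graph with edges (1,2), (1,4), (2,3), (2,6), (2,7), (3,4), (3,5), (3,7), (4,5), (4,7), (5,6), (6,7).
4 (attained at vertices 2, 3, 4, 7)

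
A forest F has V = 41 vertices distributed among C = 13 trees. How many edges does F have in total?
28 (Each of the 13 component trees on V_i vertices has V_i - 1 edges; summing gives V - C = 41 - 13 = 28)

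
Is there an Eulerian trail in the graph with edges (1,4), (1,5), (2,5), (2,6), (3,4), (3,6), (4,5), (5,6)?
Yes (the graph is connected and exactly 2 vertices have odd degree: {4, 6}; any Eulerian path must start and end at those)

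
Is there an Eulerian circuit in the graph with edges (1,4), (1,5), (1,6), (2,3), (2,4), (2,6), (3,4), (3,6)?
No (6 vertices have odd degree: {1, 2, 3, 4, 5, 6}; Eulerian circuit requires 0)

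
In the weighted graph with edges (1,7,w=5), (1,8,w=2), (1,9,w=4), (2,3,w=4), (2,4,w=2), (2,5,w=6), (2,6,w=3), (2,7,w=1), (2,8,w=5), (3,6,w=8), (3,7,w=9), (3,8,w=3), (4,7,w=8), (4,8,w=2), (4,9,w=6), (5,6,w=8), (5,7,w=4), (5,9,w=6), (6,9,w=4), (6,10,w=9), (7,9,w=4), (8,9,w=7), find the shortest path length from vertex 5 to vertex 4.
7 (path: 5 -> 7 -> 2 -> 4; weights 4 + 1 + 2 = 7)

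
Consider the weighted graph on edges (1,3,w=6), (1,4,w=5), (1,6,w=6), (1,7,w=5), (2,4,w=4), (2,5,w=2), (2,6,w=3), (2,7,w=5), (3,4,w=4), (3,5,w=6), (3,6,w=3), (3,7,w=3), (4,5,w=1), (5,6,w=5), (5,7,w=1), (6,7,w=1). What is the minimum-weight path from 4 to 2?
3 (path: 4 -> 5 -> 2; weights 1 + 2 = 3)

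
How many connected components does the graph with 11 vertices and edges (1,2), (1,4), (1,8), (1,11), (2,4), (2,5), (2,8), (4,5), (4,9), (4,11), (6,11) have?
4 (components: {1, 2, 4, 5, 6, 8, 9, 11}, {3}, {7}, {10})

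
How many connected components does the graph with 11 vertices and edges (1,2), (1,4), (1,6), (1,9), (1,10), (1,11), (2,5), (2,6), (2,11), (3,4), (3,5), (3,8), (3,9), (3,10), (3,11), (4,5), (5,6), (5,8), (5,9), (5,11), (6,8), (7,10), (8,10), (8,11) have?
1 (components: {1, 2, 3, 4, 5, 6, 7, 8, 9, 10, 11})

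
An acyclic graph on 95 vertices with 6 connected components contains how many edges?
89 (Each of the 6 component trees on V_i vertices has V_i - 1 edges; summing gives V - C = 95 - 6 = 89)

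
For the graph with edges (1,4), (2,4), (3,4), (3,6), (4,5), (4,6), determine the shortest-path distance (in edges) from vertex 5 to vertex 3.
2 (path: 5 -> 4 -> 3, 2 edges)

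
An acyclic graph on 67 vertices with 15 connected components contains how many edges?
52 (Each of the 15 component trees on V_i vertices has V_i - 1 edges; summing gives V - C = 67 - 15 = 52)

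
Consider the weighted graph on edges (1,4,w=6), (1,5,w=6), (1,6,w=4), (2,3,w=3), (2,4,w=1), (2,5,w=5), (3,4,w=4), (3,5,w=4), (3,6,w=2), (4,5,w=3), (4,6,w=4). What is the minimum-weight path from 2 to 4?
1 (path: 2 -> 4; weights 1 = 1)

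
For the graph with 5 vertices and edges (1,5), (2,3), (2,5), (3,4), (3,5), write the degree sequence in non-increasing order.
[3, 3, 2, 1, 1] (degrees: deg(1)=1, deg(2)=2, deg(3)=3, deg(4)=1, deg(5)=3)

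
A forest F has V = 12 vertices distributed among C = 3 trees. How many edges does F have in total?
9 (Each of the 3 component trees on V_i vertices has V_i - 1 edges; summing gives V - C = 12 - 3 = 9)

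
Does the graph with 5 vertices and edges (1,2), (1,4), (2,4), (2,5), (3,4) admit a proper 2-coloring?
No (odd cycle of length 3: 2 -> 1 -> 4 -> 2)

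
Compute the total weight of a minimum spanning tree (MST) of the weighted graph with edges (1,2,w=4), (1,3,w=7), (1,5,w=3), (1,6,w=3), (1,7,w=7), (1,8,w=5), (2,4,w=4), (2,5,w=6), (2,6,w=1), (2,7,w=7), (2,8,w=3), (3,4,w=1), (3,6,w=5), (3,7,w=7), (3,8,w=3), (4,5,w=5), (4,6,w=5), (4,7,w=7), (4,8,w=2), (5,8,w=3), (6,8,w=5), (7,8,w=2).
15 (MST edges: (1,5,w=3), (1,6,w=3), (2,6,w=1), (2,8,w=3), (3,4,w=1), (4,8,w=2), (7,8,w=2); sum of weights 3 + 3 + 1 + 3 + 1 + 2 + 2 = 15)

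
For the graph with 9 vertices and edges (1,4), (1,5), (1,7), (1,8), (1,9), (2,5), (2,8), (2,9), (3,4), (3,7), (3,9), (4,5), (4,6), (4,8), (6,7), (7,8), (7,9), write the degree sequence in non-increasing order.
[5, 5, 5, 4, 4, 3, 3, 3, 2] (degrees: deg(1)=5, deg(2)=3, deg(3)=3, deg(4)=5, deg(5)=3, deg(6)=2, deg(7)=5, deg(8)=4, deg(9)=4)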